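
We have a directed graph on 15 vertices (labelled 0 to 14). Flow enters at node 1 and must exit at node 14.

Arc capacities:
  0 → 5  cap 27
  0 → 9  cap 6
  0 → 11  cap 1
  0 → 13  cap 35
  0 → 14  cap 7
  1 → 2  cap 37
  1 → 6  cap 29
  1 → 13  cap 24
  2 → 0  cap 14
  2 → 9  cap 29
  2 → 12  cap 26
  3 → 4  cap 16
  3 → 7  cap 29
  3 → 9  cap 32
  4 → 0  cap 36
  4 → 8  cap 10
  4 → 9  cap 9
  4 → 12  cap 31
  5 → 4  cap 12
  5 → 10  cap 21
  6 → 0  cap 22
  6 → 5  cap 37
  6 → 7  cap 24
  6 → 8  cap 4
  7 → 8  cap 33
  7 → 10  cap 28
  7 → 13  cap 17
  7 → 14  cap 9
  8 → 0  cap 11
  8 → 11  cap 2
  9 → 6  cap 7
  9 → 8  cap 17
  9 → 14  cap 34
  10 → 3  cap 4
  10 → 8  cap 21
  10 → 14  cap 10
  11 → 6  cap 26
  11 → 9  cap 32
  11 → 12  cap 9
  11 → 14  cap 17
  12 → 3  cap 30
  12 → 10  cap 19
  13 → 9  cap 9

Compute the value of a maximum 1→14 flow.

Maximum flow value: 63

augment #1: 1→2→0→14 bottleneck 7, total now 7
augment #2: 1→2→9→14 bottleneck 29, total now 36
augment #3: 1→6→7→14 bottleneck 9, total now 45
augment #4: 1→13→9→14 bottleneck 5, total now 50
augment #5: 1→2→0→11→14 bottleneck 1, total now 51
augment #6: 1→6→5→10→14 bottleneck 10, total now 61
augment #7: 1→6→8→11→14 bottleneck 2, total now 63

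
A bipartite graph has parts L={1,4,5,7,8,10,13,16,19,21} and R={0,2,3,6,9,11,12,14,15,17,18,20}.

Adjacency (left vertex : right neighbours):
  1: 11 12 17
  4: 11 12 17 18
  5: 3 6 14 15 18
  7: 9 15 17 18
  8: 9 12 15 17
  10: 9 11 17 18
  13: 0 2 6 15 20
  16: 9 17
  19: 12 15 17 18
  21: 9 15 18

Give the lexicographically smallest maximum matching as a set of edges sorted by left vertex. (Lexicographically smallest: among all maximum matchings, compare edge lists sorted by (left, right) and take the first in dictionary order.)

|M| = 8 (so the lex-smallest maximum matching has 8 edges)
process left vertices in ascending order; for each, take the smallest-labelled available neighbour that still permits 8 edges overall, or leave it unmatched if none does
lex-smallest matching: {1-11, 4-12, 5-3, 7-9, 8-15, 10-17, 13-0, 19-18}

Lex-smallest maximum matching: {(1,11), (4,12), (5,3), (7,9), (8,15), (10,17), (13,0), (19,18)}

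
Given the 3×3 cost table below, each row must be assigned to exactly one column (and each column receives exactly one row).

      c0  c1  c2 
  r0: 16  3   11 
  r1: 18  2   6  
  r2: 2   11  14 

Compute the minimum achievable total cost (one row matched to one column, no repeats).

optimal assignment: row0→col1 (cost 3), row1→col2 (cost 6), row2→col0 (cost 2)
total = 3 + 6 + 2 = 11

Minimum assignment cost: 11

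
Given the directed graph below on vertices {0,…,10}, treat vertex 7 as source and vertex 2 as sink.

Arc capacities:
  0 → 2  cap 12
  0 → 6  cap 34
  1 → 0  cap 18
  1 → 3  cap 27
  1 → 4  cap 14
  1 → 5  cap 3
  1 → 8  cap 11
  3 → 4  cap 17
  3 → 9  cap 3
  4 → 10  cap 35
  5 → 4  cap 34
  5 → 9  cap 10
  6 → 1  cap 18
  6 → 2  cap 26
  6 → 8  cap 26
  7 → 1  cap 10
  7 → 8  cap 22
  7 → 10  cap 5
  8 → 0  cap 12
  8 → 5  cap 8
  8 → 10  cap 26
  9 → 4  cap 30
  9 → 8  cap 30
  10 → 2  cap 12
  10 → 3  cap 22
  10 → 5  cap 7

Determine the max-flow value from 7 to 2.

Maximum flow value: 34

augment #1: 7→10→2 bottleneck 5, total now 5
augment #2: 7→1→0→2 bottleneck 10, total now 15
augment #3: 7→8→0→2 bottleneck 2, total now 17
augment #4: 7→8→10→2 bottleneck 7, total now 24
augment #5: 7→8→0→6→2 bottleneck 10, total now 34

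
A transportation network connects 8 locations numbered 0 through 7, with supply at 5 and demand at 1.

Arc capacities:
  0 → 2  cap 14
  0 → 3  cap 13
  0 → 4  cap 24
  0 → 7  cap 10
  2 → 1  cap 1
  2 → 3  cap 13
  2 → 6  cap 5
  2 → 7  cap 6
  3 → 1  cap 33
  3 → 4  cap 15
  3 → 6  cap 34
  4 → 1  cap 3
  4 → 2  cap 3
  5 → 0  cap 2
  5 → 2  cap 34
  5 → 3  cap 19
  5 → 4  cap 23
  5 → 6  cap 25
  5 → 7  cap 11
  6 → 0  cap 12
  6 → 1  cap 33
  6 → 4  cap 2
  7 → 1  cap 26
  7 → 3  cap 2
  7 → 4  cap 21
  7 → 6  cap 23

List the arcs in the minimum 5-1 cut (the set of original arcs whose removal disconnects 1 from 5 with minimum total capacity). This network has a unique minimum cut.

augment #1: 5→2→1 push 1
augment #2: 5→3→1 push 19
augment #3: 5→4→1 push 3
augment #4: 5→6→1 push 25
augment #5: 5→7→1 push 11
augment #6: 5→0→3→1 push 2
augment #7: 5→2→3→1 push 12
augment #8: 5→2→6→1 push 5
augment #9: 5→2→7→1 push 6
augment #10: 5→2→3→6→1 push 1
max flow = 85; residual-reachable set from 5 gives S-side
cut edges (S→T): {(2,1), (2,3), (2,6), (2,7), (4,1), (5,0), (5,3), (5,6), (5,7)} total cap 85

Min-cut arcs: {(2,1), (2,3), (2,6), (2,7), (4,1), (5,0), (5,3), (5,6), (5,7)} (total capacity 85)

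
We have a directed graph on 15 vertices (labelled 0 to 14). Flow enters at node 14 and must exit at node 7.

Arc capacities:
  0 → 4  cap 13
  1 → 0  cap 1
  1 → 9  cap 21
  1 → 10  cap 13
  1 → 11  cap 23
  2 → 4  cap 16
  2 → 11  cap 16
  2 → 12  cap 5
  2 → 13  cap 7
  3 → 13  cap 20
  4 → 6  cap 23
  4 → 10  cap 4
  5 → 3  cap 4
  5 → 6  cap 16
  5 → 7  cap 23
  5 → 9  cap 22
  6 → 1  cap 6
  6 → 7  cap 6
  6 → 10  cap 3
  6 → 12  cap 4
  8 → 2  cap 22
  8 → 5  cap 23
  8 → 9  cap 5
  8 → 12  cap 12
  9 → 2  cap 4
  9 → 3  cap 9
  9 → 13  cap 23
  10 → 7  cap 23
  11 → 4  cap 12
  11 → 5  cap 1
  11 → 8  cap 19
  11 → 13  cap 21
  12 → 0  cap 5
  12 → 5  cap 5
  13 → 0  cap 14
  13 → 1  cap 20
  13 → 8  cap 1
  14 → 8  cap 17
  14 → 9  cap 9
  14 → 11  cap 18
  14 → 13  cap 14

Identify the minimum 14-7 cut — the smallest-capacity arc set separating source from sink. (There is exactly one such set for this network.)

Min-cut arcs: {(1,10), (4,10), (5,7), (6,7), (6,10)} (total capacity 49)

augment #1: 14→8→5→7 push 17
augment #2: 14→11→5→7 push 1
augment #3: 14→11→4→6→7 push 6
augment #4: 14→11→4→10→7 push 4
augment #5: 14→11→8→5→7 push 5
augment #6: 14→13→1→10→7 push 13
augment #7: 14→11→4→6→10→7 push 2
augment #8: 14→9→2→4→6→10→7 push 1
max flow = 49; residual-reachable set from 14 gives S-side
cut edges (S→T): {(1,10), (4,10), (5,7), (6,7), (6,10)} total cap 49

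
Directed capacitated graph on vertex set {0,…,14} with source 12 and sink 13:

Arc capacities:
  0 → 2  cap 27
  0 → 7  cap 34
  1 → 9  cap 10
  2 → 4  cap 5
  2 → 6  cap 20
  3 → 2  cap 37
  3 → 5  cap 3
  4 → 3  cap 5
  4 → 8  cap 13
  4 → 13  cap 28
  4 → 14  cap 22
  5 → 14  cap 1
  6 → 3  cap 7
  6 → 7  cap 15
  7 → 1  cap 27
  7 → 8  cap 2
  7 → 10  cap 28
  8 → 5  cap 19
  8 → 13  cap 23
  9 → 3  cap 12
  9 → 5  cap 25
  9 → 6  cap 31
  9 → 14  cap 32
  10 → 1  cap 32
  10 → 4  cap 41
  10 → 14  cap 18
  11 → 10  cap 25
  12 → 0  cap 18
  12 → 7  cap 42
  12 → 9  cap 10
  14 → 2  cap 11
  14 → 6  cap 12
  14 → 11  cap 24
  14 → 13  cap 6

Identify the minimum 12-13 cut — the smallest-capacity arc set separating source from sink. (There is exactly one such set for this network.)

Min-cut arcs: {(4,8), (4,13), (7,8), (14,13)} (total capacity 49)

augment #1: 12→7→8→13 push 2
augment #2: 12→9→14→13 push 6
augment #3: 12→0→2→4→13 push 5
augment #4: 12→7→10→4→13 push 23
augment #5: 12→7→10→4→8→13 push 5
augment #6: 12→9→14→11→10→4→8→13 push 4
augment #7: 12→7→1→9→14→11→10→4→8→13 push 4
max flow = 49; residual-reachable set from 12 gives S-side
cut edges (S→T): {(4,8), (4,13), (7,8), (14,13)} total cap 49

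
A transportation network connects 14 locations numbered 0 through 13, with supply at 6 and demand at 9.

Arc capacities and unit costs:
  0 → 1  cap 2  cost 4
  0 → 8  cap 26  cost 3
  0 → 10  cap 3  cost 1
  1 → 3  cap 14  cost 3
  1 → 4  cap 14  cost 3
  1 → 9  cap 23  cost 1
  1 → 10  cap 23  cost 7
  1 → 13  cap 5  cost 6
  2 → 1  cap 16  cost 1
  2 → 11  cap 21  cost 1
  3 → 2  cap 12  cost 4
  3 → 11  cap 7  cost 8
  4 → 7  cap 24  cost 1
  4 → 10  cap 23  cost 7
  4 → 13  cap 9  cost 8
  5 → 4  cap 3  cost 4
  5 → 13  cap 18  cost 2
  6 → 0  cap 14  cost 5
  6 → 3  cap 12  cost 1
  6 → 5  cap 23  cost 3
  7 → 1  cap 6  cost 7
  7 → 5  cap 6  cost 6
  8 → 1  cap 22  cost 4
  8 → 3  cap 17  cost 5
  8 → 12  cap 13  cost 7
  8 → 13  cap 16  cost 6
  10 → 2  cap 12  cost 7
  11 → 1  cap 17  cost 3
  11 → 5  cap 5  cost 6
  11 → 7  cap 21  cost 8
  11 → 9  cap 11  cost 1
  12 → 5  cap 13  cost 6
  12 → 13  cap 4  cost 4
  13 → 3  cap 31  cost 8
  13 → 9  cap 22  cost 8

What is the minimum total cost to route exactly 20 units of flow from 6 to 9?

Minimum cost for 20 units: 182

shortest-cost path #1: 6→3→2→11→9 push 11 @ unit cost 7 (adds 77)
shortest-cost path #2: 6→3→2→1→9 push 1 @ unit cost 7 (adds 7)
shortest-cost path #3: 6→0→1→9 push 2 @ unit cost 10 (adds 20)
shortest-cost path #4: 6→5→13→9 push 6 @ unit cost 13 (adds 78)
total cost = 182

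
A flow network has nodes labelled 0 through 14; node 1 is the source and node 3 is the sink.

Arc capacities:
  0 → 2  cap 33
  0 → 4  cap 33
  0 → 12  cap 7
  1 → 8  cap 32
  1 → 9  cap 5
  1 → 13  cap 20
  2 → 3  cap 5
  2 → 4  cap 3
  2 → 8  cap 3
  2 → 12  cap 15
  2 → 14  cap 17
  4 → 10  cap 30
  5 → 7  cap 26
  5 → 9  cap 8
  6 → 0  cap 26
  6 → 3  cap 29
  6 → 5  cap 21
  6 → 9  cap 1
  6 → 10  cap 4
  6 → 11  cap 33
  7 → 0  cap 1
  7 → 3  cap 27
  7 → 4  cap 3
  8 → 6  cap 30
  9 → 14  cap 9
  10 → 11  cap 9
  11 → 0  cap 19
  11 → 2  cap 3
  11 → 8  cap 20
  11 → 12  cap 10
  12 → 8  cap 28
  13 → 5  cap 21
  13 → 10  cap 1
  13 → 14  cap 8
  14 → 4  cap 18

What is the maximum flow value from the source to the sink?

Maximum flow value: 55

augment #1: 1→8→6→3 bottleneck 29, total now 29
augment #2: 1→13→5→7→3 bottleneck 20, total now 49
augment #3: 1→8→6→0→2→3 bottleneck 1, total now 50
augment #4: 1→9→14→4→10→11→2→3 bottleneck 3, total now 53
augment #5: 1→9→14→4→10→11→0→2→3 bottleneck 1, total now 54
augment #6: 1→9→14→4→10→11→0→6→5→7→3 bottleneck 1, total now 55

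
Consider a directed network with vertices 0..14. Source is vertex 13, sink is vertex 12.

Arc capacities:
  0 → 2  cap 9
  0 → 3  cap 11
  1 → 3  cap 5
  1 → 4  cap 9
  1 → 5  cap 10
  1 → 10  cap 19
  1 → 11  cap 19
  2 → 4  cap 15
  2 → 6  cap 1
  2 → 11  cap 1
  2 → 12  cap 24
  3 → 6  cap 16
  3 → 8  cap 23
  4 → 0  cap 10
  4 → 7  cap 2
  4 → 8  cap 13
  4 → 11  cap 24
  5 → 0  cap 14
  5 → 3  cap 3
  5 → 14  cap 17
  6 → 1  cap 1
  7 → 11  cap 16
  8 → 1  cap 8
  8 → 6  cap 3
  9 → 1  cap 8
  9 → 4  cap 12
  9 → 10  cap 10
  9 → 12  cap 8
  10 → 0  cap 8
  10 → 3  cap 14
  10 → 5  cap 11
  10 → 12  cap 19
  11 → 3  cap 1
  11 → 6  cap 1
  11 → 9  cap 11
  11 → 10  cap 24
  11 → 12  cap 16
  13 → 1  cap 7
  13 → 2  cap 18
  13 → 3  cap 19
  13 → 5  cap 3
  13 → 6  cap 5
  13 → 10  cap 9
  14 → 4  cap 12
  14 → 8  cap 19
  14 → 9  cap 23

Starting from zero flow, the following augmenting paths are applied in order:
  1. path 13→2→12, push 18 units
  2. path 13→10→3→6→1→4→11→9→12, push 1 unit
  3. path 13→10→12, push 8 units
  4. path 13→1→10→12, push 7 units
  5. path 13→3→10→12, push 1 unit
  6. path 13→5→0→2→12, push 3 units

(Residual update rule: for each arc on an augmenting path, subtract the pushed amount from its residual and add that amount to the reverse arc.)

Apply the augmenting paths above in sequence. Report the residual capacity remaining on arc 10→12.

after path 1 (13→2→12, push 18): res(10,12)=19
after path 2 (13→10→3→6→1→4→11→9→12, push 1): res(10,12)=19
after path 3 (13→10→12, push 8): res(10,12)=11
after path 4 (13→1→10→12, push 7): res(10,12)=4
after path 5 (13→3→10→12, push 1): res(10,12)=3
after path 6 (13→5→0→2→12, push 3): res(10,12)=3

Residual capacity of (10,12): 3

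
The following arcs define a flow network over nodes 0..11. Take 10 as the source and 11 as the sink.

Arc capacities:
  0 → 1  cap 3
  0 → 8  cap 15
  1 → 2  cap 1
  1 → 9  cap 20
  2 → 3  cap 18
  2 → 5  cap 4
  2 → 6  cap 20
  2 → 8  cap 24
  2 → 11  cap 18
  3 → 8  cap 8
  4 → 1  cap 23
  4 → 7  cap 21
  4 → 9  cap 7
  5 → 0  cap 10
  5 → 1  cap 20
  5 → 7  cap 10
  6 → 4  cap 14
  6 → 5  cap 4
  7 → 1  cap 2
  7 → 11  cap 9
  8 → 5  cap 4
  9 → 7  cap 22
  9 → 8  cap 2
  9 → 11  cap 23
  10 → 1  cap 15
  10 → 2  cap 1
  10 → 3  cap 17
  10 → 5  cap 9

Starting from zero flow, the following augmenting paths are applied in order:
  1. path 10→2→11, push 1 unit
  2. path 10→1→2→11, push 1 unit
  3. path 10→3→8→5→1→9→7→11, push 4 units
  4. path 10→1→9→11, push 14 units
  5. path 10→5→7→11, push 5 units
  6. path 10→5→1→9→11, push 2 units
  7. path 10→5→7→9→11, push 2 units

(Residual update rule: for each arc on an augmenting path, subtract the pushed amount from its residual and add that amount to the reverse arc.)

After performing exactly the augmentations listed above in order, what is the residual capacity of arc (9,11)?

after path 1 (10→2→11, push 1): res(9,11)=23
after path 2 (10→1→2→11, push 1): res(9,11)=23
after path 3 (10→3→8→5→1→9→7→11, push 4): res(9,11)=23
after path 4 (10→1→9→11, push 14): res(9,11)=9
after path 5 (10→5→7→11, push 5): res(9,11)=9
after path 6 (10→5→1→9→11, push 2): res(9,11)=7
after path 7 (10→5→7→9→11, push 2): res(9,11)=5

Residual capacity of (9,11): 5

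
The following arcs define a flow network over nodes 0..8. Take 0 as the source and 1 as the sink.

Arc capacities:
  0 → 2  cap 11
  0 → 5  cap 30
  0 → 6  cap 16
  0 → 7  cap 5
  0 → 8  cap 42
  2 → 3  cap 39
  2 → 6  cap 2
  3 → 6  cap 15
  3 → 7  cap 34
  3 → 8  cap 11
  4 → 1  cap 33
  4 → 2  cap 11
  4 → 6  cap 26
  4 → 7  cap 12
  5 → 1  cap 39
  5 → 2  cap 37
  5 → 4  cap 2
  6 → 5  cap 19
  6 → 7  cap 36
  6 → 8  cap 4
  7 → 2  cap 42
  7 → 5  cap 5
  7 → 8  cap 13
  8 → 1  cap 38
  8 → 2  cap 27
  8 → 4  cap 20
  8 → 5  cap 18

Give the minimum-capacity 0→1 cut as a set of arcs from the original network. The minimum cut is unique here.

Min-cut arcs: {(5,1), (5,4), (8,1), (8,4)} (total capacity 99)

augment #1: 0→5→1 push 30
augment #2: 0→8→1 push 38
augment #3: 0→6→5→1 push 9
augment #4: 0→8→4→1 push 4
augment #5: 0→6→5→4→1 push 2
augment #6: 0→6→8→4→1 push 4
augment #7: 0→7→8→4→1 push 5
augment #8: 0→2→3→8→4→1 push 7
max flow = 99; residual-reachable set from 0 gives S-side
cut edges (S→T): {(5,1), (5,4), (8,1), (8,4)} total cap 99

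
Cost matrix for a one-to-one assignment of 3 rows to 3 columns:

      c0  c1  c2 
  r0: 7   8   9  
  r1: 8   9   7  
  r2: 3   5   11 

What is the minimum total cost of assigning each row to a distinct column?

optimal assignment: row0→col1 (cost 8), row1→col2 (cost 7), row2→col0 (cost 3)
total = 8 + 7 + 3 = 18

Minimum assignment cost: 18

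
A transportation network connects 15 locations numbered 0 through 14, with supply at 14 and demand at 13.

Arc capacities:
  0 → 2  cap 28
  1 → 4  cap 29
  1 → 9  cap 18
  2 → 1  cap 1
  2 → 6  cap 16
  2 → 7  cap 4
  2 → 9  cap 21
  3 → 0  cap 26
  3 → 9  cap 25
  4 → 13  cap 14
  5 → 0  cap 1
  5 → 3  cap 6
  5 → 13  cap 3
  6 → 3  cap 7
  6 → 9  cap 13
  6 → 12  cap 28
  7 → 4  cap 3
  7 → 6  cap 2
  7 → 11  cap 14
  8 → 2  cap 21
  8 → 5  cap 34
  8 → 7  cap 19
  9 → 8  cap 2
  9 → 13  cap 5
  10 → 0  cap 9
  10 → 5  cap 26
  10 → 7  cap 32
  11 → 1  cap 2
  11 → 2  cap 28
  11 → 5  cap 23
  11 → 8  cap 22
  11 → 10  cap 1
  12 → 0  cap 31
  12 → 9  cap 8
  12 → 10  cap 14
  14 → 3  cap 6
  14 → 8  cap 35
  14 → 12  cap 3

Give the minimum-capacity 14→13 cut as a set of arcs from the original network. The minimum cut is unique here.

Min-cut arcs: {(2,1), (5,13), (7,4), (9,13), (11,1)} (total capacity 14)

augment #1: 14→3→9→13 push 5
augment #2: 14→8→5→13 push 3
augment #3: 14→8→7→4→13 push 3
augment #4: 14→8→2→1→4→13 push 1
augment #5: 14→8→7→11→1→4→13 push 2
max flow = 14; residual-reachable set from 14 gives S-side
cut edges (S→T): {(2,1), (5,13), (7,4), (9,13), (11,1)} total cap 14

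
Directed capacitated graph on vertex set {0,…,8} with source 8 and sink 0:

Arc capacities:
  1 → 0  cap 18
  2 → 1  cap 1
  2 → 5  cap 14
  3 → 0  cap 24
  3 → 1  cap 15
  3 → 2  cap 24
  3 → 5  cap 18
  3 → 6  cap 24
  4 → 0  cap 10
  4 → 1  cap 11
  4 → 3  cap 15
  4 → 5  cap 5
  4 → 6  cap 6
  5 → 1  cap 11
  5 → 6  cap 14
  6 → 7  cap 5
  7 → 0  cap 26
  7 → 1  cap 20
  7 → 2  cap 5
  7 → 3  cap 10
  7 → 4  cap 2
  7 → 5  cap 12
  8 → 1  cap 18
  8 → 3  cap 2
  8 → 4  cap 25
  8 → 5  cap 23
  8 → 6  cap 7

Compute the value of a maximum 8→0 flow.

Maximum flow value: 50

augment #1: 8→1→0 bottleneck 18, total now 18
augment #2: 8→3→0 bottleneck 2, total now 20
augment #3: 8→4→0 bottleneck 10, total now 30
augment #4: 8→4→3→0 bottleneck 15, total now 45
augment #5: 8→6→7→0 bottleneck 5, total now 50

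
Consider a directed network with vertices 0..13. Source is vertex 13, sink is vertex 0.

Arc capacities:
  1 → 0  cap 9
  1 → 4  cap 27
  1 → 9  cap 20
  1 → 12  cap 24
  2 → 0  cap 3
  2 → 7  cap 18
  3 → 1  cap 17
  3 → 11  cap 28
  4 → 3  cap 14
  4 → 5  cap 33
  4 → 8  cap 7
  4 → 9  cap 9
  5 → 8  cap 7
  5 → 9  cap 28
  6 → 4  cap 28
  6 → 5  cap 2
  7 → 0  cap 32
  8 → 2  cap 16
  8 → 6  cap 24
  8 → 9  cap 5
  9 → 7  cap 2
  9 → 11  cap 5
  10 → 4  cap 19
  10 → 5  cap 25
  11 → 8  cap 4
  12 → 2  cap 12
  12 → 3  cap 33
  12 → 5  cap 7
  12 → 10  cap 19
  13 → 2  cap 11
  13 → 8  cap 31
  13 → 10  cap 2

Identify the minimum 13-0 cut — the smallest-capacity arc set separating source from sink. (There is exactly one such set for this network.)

augment #1: 13→2→0 push 3
augment #2: 13→2→7→0 push 8
augment #3: 13→8→2→7→0 push 10
augment #4: 13→8→9→7→0 push 2
augment #5: 13→10→4→3→1→0 push 2
augment #6: 13→8→6→4→3→1→0 push 7
max flow = 32; residual-reachable set from 13 gives S-side
cut edges (S→T): {(1,0), (2,0), (2,7), (9,7)} total cap 32

Min-cut arcs: {(1,0), (2,0), (2,7), (9,7)} (total capacity 32)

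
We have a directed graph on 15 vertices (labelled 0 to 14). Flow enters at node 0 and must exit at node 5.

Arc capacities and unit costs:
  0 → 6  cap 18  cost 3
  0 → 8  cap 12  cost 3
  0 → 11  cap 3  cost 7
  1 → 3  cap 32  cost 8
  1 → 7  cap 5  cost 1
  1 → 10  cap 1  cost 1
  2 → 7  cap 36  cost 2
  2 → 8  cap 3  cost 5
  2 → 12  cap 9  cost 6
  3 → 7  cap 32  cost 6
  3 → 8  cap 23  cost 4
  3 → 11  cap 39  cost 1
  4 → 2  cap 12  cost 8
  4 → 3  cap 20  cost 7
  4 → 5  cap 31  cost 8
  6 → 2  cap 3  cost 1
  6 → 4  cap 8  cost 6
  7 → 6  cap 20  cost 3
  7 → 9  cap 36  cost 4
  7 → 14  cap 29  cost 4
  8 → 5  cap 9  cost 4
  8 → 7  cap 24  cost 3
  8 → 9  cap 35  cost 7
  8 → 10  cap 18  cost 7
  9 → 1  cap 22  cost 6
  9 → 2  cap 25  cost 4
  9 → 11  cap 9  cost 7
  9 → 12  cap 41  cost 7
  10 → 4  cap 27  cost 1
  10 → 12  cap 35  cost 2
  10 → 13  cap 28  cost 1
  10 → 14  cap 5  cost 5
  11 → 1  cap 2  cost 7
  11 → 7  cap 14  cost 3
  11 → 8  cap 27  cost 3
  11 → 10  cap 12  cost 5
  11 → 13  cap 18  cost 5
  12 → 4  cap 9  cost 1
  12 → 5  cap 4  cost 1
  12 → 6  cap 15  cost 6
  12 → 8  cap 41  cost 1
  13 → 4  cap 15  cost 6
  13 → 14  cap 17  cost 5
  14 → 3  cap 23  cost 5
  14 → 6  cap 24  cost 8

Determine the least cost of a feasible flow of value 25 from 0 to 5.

Minimum cost for 25 units: 325

shortest-cost path #1: 0→8→5 push 9 @ unit cost 7 (adds 63)
shortest-cost path #2: 0→6→2→12→5 push 3 @ unit cost 11 (adds 33)
shortest-cost path #3: 0→8→10→12→5 push 1 @ unit cost 13 (adds 13)
shortest-cost path #4: 0→6→4→5 push 8 @ unit cost 17 (adds 136)
shortest-cost path #5: 0→8→10→4→5 push 2 @ unit cost 19 (adds 38)
shortest-cost path #6: 0→11→10→4→5 push 2 @ unit cost 21 (adds 42)
total cost = 325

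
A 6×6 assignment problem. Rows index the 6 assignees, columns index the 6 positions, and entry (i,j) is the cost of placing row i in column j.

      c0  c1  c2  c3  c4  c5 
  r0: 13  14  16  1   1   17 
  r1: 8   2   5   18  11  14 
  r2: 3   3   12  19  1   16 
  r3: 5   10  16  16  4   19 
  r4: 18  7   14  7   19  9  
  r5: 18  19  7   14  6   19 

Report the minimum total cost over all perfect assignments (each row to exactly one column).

Minimum assignment cost: 25

optimal assignment: row0→col3 (cost 1), row1→col1 (cost 2), row2→col4 (cost 1), row3→col0 (cost 5), row4→col5 (cost 9), row5→col2 (cost 7)
total = 1 + 2 + 1 + 5 + 9 + 7 = 25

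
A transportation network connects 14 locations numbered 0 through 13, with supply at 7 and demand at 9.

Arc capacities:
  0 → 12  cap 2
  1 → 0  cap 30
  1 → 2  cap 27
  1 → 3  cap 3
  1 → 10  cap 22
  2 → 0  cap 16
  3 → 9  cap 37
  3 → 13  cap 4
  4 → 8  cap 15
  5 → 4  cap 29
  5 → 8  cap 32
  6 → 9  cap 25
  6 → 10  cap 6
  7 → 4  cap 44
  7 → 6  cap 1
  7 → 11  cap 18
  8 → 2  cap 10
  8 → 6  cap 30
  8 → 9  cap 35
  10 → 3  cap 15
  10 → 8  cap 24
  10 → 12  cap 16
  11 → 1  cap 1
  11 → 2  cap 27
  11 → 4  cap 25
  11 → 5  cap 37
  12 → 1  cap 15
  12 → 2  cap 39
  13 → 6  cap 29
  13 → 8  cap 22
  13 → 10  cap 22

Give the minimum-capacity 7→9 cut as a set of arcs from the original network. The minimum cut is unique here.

Min-cut arcs: {(4,8), (7,6), (7,11)} (total capacity 34)

augment #1: 7→6→9 push 1
augment #2: 7→4→8→9 push 15
augment #3: 7→11→1→3→9 push 1
augment #4: 7→11→5→8→9 push 17
max flow = 34; residual-reachable set from 7 gives S-side
cut edges (S→T): {(4,8), (7,6), (7,11)} total cap 34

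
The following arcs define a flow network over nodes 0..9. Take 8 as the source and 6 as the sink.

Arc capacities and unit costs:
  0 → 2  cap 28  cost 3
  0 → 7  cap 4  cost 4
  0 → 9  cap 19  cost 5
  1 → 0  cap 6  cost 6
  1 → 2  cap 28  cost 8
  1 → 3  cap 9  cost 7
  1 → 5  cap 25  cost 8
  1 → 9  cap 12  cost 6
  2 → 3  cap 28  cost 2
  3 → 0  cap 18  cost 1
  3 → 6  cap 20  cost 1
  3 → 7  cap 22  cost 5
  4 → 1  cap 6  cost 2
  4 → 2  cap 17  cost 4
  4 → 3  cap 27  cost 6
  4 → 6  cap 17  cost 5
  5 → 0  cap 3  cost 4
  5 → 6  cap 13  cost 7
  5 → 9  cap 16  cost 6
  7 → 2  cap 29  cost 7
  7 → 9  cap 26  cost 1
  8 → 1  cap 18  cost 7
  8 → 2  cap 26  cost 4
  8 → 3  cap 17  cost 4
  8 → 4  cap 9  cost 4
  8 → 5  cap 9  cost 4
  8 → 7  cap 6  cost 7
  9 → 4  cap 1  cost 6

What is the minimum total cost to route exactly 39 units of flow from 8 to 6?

shortest-cost path #1: 8→3→6 push 17 @ unit cost 5 (adds 85)
shortest-cost path #2: 8→2→3→6 push 3 @ unit cost 7 (adds 21)
shortest-cost path #3: 8→4→6 push 9 @ unit cost 9 (adds 81)
shortest-cost path #4: 8→5→6 push 9 @ unit cost 11 (adds 99)
shortest-cost path #5: 8→7→9→4→6 push 1 @ unit cost 19 (adds 19)
total cost = 305

Minimum cost for 39 units: 305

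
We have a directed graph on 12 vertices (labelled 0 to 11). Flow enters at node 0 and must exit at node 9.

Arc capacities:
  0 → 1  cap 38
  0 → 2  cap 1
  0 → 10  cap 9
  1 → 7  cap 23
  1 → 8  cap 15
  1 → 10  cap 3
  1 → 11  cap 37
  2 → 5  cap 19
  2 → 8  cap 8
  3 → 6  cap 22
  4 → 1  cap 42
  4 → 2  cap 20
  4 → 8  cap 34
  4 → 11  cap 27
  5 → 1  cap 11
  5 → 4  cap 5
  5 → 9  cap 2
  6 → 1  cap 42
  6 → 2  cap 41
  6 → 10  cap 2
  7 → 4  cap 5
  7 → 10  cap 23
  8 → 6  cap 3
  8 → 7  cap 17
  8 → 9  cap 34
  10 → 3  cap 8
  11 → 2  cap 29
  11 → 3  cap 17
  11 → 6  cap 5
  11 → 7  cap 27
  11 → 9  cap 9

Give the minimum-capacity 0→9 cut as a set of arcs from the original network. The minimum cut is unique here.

Min-cut arcs: {(1,8), (2,8), (5,4), (5,9), (7,4), (11,9)} (total capacity 44)

augment #1: 0→1→8→9 push 15
augment #2: 0→1→11→9 push 9
augment #3: 0→2→5→9 push 1
augment #4: 0→1→7→4→8→9 push 5
augment #5: 0→1→11→2→5→9 push 1
augment #6: 0→1→11→2→8→9 push 8
augment #7: 0→10→3→6→2→5→4→8→9 push 5
max flow = 44; residual-reachable set from 0 gives S-side
cut edges (S→T): {(1,8), (2,8), (5,4), (5,9), (7,4), (11,9)} total cap 44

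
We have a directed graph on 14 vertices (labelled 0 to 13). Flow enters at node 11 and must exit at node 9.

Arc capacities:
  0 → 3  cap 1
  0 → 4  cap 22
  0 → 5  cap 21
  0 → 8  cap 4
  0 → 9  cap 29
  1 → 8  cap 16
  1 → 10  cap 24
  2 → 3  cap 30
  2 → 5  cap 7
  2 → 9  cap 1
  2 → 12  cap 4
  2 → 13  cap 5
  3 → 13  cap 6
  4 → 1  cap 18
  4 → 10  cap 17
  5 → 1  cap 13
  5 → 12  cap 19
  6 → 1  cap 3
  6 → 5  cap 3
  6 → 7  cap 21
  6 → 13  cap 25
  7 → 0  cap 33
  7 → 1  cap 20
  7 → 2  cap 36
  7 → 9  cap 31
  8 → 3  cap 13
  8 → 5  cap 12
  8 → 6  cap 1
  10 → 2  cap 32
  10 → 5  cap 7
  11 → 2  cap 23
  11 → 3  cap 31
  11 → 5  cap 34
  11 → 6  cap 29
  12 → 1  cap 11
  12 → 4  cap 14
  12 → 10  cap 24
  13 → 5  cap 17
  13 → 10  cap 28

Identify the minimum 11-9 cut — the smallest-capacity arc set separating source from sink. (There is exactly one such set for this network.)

augment #1: 11→2→9 push 1
augment #2: 11→6→7→9 push 21
max flow = 22; residual-reachable set from 11 gives S-side
cut edges (S→T): {(2,9), (6,7)} total cap 22

Min-cut arcs: {(2,9), (6,7)} (total capacity 22)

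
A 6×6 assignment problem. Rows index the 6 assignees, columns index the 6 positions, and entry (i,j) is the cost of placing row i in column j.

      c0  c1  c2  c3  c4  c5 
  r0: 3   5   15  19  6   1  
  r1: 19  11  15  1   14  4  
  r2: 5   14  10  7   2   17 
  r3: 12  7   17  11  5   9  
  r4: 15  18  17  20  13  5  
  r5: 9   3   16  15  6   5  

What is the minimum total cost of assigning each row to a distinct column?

Minimum assignment cost: 27

optimal assignment: row0→col0 (cost 3), row1→col3 (cost 1), row2→col2 (cost 10), row3→col4 (cost 5), row4→col5 (cost 5), row5→col1 (cost 3)
total = 3 + 1 + 10 + 5 + 5 + 3 = 27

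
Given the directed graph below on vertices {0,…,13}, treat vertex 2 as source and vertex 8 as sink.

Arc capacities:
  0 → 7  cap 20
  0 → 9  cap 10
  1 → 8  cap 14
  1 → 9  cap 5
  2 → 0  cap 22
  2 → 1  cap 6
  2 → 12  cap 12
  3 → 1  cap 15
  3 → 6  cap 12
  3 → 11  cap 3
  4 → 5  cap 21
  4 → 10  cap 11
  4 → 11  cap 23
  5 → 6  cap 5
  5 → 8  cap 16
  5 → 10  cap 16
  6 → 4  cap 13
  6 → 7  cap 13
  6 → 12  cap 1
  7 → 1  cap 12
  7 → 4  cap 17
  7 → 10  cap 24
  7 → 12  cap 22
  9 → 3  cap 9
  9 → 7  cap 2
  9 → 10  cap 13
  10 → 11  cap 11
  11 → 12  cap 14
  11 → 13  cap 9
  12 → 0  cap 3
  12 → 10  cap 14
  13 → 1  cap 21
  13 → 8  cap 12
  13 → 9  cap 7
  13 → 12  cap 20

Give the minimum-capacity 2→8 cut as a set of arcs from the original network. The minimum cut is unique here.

augment #1: 2→1→8 push 6
augment #2: 2→0→7→1→8 push 8
augment #3: 2→0→7→4→5→8 push 12
augment #4: 2→12→10→11→13→8 push 9
augment #5: 2→0→9→7→4→5→8 push 2
augment #6: 2→12→0→9→3→6→4→5→8 push 2
max flow = 39; residual-reachable set from 2 gives S-side
cut edges (S→T): {(1,8), (5,8), (11,13)} total cap 39

Min-cut arcs: {(1,8), (5,8), (11,13)} (total capacity 39)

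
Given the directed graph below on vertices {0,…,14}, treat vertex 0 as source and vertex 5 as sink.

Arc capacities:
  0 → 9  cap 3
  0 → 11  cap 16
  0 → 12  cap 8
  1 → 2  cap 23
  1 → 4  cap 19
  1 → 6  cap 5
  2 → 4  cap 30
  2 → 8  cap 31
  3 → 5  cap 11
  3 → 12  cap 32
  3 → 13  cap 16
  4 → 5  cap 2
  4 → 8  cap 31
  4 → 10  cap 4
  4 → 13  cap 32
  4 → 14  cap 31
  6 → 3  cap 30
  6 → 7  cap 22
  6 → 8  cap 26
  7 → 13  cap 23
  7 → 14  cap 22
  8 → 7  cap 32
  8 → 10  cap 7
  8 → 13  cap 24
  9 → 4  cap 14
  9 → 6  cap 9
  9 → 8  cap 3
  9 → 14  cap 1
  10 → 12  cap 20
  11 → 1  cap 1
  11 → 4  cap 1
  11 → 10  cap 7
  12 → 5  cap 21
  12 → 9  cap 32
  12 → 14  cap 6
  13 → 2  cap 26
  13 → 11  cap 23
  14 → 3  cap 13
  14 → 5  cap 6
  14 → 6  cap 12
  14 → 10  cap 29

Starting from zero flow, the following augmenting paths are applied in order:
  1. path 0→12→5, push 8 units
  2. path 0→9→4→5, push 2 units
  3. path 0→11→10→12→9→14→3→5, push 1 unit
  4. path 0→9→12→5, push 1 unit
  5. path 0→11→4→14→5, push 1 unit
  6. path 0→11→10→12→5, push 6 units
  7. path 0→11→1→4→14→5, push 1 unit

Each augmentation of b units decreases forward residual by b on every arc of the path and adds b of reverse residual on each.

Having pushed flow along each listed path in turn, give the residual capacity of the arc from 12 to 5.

after path 1 (0→12→5, push 8): res(12,5)=13
after path 2 (0→9→4→5, push 2): res(12,5)=13
after path 3 (0→11→10→12→9→14→3→5, push 1): res(12,5)=13
after path 4 (0→9→12→5, push 1): res(12,5)=12
after path 5 (0→11→4→14→5, push 1): res(12,5)=12
after path 6 (0→11→10→12→5, push 6): res(12,5)=6
after path 7 (0→11→1→4→14→5, push 1): res(12,5)=6

Residual capacity of (12,5): 6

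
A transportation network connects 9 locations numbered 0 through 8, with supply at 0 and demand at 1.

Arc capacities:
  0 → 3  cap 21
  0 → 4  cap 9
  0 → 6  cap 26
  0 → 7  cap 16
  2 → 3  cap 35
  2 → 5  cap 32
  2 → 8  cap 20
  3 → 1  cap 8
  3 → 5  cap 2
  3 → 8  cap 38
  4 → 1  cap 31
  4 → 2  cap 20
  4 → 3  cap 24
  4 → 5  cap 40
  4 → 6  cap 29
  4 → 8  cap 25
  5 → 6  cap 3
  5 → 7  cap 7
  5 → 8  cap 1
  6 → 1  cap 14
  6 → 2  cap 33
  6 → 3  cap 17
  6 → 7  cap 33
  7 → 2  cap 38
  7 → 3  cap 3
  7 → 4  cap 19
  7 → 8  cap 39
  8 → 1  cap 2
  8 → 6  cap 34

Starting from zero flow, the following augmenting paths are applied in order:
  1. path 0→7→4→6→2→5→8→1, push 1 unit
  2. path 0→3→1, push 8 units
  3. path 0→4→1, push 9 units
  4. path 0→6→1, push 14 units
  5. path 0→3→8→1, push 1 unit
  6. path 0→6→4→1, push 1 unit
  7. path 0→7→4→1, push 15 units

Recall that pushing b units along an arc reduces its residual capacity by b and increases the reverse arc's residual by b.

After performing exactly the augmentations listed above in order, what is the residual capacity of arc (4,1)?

Residual capacity of (4,1): 6

after path 1 (0→7→4→6→2→5→8→1, push 1): res(4,1)=31
after path 2 (0→3→1, push 8): res(4,1)=31
after path 3 (0→4→1, push 9): res(4,1)=22
after path 4 (0→6→1, push 14): res(4,1)=22
after path 5 (0→3→8→1, push 1): res(4,1)=22
after path 6 (0→6→4→1, push 1): res(4,1)=21
after path 7 (0→7→4→1, push 15): res(4,1)=6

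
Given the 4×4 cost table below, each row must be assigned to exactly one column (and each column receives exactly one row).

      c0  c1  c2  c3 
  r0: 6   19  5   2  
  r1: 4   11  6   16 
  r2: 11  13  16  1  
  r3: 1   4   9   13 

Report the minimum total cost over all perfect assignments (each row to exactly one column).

optimal assignment: row0→col2 (cost 5), row1→col0 (cost 4), row2→col3 (cost 1), row3→col1 (cost 4)
total = 5 + 4 + 1 + 4 = 14

Minimum assignment cost: 14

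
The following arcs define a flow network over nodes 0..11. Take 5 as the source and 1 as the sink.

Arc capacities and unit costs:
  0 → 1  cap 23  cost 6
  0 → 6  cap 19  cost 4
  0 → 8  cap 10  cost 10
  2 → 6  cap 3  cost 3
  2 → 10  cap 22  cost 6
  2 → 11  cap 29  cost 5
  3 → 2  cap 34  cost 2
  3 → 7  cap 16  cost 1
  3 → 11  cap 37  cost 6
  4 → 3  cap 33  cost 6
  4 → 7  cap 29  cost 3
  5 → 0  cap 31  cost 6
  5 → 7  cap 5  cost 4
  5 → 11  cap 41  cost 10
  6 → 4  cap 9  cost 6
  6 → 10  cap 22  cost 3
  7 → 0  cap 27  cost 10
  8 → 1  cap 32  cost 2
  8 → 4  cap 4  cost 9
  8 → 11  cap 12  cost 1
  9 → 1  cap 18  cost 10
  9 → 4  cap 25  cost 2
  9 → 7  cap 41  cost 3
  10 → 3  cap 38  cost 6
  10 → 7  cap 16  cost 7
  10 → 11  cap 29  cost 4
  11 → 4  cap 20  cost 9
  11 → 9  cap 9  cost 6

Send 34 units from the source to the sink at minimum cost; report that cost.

shortest-cost path #1: 5→0→1 push 23 @ unit cost 12 (adds 276)
shortest-cost path #2: 5→0→8→1 push 8 @ unit cost 18 (adds 144)
shortest-cost path #3: 5→7→0→8→1 push 2 @ unit cost 26 (adds 52)
shortest-cost path #4: 5→11→9→1 push 1 @ unit cost 26 (adds 26)
total cost = 498

Minimum cost for 34 units: 498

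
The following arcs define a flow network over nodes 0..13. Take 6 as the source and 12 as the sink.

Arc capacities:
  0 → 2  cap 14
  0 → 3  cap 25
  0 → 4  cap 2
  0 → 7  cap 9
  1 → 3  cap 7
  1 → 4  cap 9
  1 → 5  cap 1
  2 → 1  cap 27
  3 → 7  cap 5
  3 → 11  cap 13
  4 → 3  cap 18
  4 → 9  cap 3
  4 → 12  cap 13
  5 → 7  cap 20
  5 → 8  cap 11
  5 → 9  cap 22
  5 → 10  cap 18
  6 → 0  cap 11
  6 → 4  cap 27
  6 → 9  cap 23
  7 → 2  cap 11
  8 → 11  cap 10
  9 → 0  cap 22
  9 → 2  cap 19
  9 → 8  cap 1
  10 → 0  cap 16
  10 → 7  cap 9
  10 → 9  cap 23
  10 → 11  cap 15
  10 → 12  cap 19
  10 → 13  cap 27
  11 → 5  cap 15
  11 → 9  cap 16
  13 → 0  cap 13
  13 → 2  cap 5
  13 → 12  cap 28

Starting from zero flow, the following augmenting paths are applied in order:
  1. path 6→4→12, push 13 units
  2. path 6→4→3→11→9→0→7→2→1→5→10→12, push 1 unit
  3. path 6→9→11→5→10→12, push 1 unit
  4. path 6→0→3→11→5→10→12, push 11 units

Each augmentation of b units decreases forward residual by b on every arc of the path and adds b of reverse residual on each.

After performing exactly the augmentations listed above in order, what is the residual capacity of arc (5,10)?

after path 1 (6→4→12, push 13): res(5,10)=18
after path 2 (6→4→3→11→9→0→7→2→1→5→10→12, push 1): res(5,10)=17
after path 3 (6→9→11→5→10→12, push 1): res(5,10)=16
after path 4 (6→0→3→11→5→10→12, push 11): res(5,10)=5

Residual capacity of (5,10): 5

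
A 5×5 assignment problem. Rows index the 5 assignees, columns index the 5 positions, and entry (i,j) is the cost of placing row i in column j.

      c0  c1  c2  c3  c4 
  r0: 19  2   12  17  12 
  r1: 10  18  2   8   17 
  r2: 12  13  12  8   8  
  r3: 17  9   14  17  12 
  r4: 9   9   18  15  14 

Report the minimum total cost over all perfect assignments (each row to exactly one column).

optimal assignment: row0→col1 (cost 2), row1→col2 (cost 2), row2→col3 (cost 8), row3→col4 (cost 12), row4→col0 (cost 9)
total = 2 + 2 + 8 + 12 + 9 = 33

Minimum assignment cost: 33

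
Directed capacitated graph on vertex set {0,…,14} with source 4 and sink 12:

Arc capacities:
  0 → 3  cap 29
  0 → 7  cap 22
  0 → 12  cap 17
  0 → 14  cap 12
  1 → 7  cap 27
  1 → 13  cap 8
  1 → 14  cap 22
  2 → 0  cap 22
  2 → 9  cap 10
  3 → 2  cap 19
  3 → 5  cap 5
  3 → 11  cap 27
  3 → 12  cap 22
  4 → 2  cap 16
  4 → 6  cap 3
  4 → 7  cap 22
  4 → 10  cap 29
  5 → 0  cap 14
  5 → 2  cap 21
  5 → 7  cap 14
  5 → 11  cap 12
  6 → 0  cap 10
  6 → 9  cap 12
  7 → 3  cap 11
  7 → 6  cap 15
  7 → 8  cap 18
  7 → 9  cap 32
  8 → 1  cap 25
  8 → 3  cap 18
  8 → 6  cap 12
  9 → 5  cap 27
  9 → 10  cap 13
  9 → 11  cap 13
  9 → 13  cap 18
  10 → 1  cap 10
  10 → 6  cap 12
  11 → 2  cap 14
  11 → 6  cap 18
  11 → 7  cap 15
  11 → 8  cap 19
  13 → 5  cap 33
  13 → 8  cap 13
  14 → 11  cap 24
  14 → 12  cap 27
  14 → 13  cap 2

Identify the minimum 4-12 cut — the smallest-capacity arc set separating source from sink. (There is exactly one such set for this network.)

augment #1: 4→2→0→12 push 16
augment #2: 4→6→0→12 push 1
augment #3: 4→7→3→12 push 11
augment #4: 4→6→0→3→12 push 2
augment #5: 4→7→8→3→12 push 9
augment #6: 4→10→1→14→12 push 10
augment #7: 4→7→6→0→14→12 push 2
augment #8: 4→10→6→0→14→12 push 5
augment #9: 4→10→6→7→8→1→14→12 push 2
augment #10: 4→10→6→9→5→0→14→12 push 5
max flow = 63; residual-reachable set from 4 gives S-side
cut edges (S→T): {(4,2), (4,6), (4,7), (10,1), (10,6)} total cap 63

Min-cut arcs: {(4,2), (4,6), (4,7), (10,1), (10,6)} (total capacity 63)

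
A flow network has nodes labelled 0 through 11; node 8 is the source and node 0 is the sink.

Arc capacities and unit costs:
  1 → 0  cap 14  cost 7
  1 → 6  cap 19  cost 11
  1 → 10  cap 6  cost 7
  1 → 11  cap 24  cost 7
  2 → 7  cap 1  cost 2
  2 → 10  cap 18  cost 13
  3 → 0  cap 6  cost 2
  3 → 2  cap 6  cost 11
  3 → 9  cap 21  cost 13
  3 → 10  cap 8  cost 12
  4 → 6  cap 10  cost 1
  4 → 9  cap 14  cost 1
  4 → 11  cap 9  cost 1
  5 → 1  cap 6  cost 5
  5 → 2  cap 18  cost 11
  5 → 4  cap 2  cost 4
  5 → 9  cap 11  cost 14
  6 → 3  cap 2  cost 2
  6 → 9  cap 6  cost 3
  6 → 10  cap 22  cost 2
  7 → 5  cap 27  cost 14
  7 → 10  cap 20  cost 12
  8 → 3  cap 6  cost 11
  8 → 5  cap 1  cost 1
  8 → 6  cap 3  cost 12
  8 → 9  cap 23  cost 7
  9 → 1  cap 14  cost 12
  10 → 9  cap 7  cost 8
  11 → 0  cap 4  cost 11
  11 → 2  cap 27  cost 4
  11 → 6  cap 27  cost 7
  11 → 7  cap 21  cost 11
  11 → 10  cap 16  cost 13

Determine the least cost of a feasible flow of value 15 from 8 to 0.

Minimum cost for 15 units: 299

shortest-cost path #1: 8→5→4→6→3→0 push 1 @ unit cost 10 (adds 10)
shortest-cost path #2: 8→3→0 push 5 @ unit cost 13 (adds 65)
shortest-cost path #3: 8→3→6→4→5→1→0 push 1 @ unit cost 16 (adds 16)
shortest-cost path #4: 8→9→1→0 push 8 @ unit cost 26 (adds 208)
total cost = 299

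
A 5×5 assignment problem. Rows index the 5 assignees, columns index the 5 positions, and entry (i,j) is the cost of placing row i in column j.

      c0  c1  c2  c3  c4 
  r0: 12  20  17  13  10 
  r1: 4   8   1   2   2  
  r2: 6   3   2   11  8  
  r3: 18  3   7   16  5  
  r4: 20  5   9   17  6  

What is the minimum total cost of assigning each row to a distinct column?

Minimum assignment cost: 25

optimal assignment: row0→col0 (cost 12), row1→col3 (cost 2), row2→col2 (cost 2), row3→col1 (cost 3), row4→col4 (cost 6)
total = 12 + 2 + 2 + 3 + 6 = 25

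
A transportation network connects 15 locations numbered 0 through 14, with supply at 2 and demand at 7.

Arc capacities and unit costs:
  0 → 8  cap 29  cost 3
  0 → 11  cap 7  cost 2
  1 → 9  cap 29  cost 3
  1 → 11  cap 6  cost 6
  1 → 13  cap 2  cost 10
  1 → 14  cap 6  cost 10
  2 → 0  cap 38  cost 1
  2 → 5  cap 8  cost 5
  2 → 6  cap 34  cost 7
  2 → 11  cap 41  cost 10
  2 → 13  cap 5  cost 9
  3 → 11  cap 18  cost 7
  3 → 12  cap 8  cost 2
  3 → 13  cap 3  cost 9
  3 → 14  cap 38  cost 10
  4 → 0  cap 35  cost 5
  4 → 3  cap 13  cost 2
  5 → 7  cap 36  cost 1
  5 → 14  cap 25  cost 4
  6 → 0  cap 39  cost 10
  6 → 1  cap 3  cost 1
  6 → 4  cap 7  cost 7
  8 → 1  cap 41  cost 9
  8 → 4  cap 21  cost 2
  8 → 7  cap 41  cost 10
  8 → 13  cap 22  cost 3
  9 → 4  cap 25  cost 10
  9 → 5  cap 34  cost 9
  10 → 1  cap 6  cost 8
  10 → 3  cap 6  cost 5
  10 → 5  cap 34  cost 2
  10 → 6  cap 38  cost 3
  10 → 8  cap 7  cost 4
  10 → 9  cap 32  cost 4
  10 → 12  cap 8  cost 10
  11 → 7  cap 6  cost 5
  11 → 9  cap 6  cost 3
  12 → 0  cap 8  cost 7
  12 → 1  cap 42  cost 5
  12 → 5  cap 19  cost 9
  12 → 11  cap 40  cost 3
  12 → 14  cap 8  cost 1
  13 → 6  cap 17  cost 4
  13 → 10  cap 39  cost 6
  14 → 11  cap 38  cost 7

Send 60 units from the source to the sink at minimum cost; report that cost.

Minimum cost for 60 units: 870

shortest-cost path #1: 2→5→7 push 8 @ unit cost 6 (adds 48)
shortest-cost path #2: 2→0→11→7 push 6 @ unit cost 8 (adds 48)
shortest-cost path #3: 2→0→8→7 push 29 @ unit cost 14 (adds 406)
shortest-cost path #4: 2→0→11→9→5→7 push 1 @ unit cost 16 (adds 16)
shortest-cost path #5: 2→13→10→5→7 push 5 @ unit cost 18 (adds 90)
shortest-cost path #6: 2→6→1→9→5→7 push 3 @ unit cost 21 (adds 63)
shortest-cost path #7: 2→11→9→5→7 push 5 @ unit cost 23 (adds 115)
shortest-cost path #8: 2→6→4→3→12→5→7 push 3 @ unit cost 28 (adds 84)
total cost = 870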